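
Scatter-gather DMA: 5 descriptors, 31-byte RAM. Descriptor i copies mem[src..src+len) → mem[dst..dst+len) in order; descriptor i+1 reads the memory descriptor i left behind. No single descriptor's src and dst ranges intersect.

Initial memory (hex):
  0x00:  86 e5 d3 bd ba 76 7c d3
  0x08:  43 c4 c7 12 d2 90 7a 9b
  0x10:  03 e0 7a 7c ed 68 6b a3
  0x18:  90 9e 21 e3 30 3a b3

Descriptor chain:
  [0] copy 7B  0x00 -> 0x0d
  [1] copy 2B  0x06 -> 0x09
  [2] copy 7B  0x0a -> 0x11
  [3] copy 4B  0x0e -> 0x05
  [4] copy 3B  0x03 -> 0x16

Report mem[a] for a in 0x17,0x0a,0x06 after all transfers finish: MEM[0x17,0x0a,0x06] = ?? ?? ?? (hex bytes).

[0] 0x00->0x0d len=7 : 86 e5 d3 bd ba 76 7c
[1] 0x06->0x09 len=2 : 7c d3
[2] 0x0a->0x11 len=7 : d3 12 d2 86 e5 d3 bd
[3] 0x0e->0x05 len=4 : e5 d3 bd d3
[4] 0x03->0x16 len=3 : bd ba e5
query mem[0x17]=0xba, mem[0x0a]=0xd3, mem[0x06]=0xd3

MEM[0x17,0x0a,0x06] = ba d3 d3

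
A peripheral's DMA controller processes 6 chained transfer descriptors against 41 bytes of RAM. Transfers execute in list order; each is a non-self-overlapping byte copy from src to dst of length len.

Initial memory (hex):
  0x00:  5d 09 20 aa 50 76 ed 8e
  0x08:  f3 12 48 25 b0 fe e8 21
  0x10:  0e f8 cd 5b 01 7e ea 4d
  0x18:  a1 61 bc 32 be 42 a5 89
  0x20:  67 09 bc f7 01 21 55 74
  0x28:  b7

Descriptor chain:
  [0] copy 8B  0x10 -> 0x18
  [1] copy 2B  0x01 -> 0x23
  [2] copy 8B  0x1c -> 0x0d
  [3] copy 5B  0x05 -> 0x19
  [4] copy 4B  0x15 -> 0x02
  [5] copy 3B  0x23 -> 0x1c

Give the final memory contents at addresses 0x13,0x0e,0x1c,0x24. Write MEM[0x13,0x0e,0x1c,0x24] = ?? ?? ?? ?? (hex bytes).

MEM[0x13,0x0e,0x1c,0x24] = bc 7e 09 20

  after D0: wrote 8B at 0x18 = 0ef8cd5b017eea4d
  after D1: wrote 2B at 0x23 = 0920
  after D2: wrote 8B at 0x0d = 017eea4d6709bc09
  after D3: wrote 5B at 0x19 = 76ed8ef312
  after D4: wrote 4B at 0x02 = 7eea4d0e
  after D5: wrote 3B at 0x1c = 092021
query mem[0x13]=0xbc, mem[0x0e]=0x7e, mem[0x1c]=0x09, mem[0x24]=0x20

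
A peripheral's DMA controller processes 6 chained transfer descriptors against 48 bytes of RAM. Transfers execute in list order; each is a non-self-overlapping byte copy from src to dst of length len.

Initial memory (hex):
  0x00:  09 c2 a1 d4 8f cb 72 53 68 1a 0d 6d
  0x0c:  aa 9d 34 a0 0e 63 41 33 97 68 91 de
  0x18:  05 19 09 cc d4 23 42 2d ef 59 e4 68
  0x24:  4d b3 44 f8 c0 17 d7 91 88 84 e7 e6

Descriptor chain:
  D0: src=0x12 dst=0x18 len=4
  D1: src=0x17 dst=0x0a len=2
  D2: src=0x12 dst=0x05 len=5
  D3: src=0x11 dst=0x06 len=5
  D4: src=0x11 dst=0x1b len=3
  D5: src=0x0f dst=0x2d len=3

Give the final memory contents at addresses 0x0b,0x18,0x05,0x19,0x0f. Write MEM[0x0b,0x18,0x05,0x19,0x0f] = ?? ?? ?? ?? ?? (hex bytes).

[0] 0x12->0x18 len=4 : 41 33 97 68
[1] 0x17->0x0a len=2 : de 41
[2] 0x12->0x05 len=5 : 41 33 97 68 91
[3] 0x11->0x06 len=5 : 63 41 33 97 68
[4] 0x11->0x1b len=3 : 63 41 33
[5] 0x0f->0x2d len=3 : a0 0e 63
query mem[0x0b]=0x41, mem[0x18]=0x41, mem[0x05]=0x41, mem[0x19]=0x33, mem[0x0f]=0xa0

MEM[0x0b,0x18,0x05,0x19,0x0f] = 41 41 41 33 a0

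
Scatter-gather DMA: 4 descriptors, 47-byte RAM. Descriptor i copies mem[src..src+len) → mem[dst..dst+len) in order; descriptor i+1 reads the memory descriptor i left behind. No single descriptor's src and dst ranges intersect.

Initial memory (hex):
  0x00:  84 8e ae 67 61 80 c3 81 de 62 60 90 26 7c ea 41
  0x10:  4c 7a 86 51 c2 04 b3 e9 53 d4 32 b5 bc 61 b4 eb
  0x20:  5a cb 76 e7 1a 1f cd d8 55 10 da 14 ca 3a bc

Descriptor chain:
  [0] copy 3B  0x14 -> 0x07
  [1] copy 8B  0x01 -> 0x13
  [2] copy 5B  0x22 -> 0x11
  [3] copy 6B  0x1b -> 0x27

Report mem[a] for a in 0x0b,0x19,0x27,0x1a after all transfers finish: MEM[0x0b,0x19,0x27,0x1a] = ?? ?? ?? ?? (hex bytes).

  after D0: wrote 3B at 0x07 = c204b3
  after D1: wrote 8B at 0x13 = 8eae676180c3c204
  after D2: wrote 5B at 0x11 = 76e71a1fcd
  after D3: wrote 6B at 0x27 = b5bc61b4eb5a
query mem[0x0b]=0x90, mem[0x19]=0xc2, mem[0x27]=0xb5, mem[0x1a]=0x04

MEM[0x0b,0x19,0x27,0x1a] = 90 c2 b5 04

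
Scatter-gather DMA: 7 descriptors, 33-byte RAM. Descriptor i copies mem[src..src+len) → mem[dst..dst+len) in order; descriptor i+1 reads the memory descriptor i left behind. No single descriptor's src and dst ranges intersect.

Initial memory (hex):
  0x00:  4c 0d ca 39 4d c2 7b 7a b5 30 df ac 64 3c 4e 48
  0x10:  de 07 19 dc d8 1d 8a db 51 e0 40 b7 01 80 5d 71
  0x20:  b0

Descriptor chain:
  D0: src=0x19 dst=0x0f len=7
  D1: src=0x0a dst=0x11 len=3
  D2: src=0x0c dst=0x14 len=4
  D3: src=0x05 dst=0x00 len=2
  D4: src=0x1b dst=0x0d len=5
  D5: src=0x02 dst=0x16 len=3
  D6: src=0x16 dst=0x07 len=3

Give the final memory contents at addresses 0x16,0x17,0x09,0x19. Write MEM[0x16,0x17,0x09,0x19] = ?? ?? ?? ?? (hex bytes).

MEM[0x16,0x17,0x09,0x19] = ca 39 4d e0

  after D0: wrote 7B at 0x0f = e040b701805d71
  after D1: wrote 3B at 0x11 = dfac64
  after D2: wrote 4B at 0x14 = 643c4ee0
  after D3: wrote 2B at 0x00 = c27b
  after D4: wrote 5B at 0x0d = b701805d71
  after D5: wrote 3B at 0x16 = ca394d
  after D6: wrote 3B at 0x07 = ca394d
query mem[0x16]=0xca, mem[0x17]=0x39, mem[0x09]=0x4d, mem[0x19]=0xe0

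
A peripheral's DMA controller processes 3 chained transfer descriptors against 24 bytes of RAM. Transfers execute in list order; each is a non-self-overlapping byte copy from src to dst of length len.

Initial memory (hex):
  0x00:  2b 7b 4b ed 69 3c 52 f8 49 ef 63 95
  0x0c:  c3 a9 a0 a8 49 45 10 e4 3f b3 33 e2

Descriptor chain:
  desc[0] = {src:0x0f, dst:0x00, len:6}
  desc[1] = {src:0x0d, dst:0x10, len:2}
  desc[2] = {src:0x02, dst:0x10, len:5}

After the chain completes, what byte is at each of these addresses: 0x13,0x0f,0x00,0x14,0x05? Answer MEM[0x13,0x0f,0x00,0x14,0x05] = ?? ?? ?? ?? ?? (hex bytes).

MEM[0x13,0x0f,0x00,0x14,0x05] = 3f a8 a8 52 3f

  after D0: wrote 6B at 0x00 = a8494510e43f
  after D1: wrote 2B at 0x10 = a9a0
  after D2: wrote 5B at 0x10 = 4510e43f52
query mem[0x13]=0x3f, mem[0x0f]=0xa8, mem[0x00]=0xa8, mem[0x14]=0x52, mem[0x05]=0x3f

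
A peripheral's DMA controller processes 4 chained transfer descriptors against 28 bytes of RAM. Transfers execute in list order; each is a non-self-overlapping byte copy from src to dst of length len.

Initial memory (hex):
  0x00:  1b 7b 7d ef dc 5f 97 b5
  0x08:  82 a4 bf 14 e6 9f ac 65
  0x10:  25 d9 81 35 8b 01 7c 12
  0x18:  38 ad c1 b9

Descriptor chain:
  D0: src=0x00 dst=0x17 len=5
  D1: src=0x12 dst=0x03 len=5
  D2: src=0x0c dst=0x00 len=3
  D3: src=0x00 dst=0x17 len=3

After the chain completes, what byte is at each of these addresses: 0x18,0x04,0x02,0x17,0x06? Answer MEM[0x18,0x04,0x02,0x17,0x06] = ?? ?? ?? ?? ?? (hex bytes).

D0: mem[0x17..0x1b] <- [1b 7b 7d ef dc]
D1: mem[0x03..0x07] <- [81 35 8b 01 7c]
D2: mem[0x00..0x02] <- [e6 9f ac]
D3: mem[0x17..0x19] <- [e6 9f ac]
query mem[0x18]=0x9f, mem[0x04]=0x35, mem[0x02]=0xac, mem[0x17]=0xe6, mem[0x06]=0x01

MEM[0x18,0x04,0x02,0x17,0x06] = 9f 35 ac e6 01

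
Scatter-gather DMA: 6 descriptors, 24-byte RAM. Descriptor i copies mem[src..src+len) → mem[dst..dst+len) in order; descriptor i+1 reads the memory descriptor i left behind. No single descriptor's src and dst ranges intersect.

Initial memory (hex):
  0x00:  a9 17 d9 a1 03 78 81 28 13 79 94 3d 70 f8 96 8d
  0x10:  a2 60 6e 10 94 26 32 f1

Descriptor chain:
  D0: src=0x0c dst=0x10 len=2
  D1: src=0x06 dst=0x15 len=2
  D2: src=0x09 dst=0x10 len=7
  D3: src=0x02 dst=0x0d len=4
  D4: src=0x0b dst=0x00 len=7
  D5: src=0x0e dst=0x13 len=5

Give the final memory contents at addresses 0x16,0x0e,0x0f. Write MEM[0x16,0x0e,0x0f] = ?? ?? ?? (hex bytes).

MEM[0x16,0x0e,0x0f] = 94 a1 03

[0] 0x0c->0x10 len=2 : 70 f8
[1] 0x06->0x15 len=2 : 81 28
[2] 0x09->0x10 len=7 : 79 94 3d 70 f8 96 8d
[3] 0x02->0x0d len=4 : d9 a1 03 78
[4] 0x0b->0x00 len=7 : 3d 70 d9 a1 03 78 94
[5] 0x0e->0x13 len=5 : a1 03 78 94 3d
query mem[0x16]=0x94, mem[0x0e]=0xa1, mem[0x0f]=0x03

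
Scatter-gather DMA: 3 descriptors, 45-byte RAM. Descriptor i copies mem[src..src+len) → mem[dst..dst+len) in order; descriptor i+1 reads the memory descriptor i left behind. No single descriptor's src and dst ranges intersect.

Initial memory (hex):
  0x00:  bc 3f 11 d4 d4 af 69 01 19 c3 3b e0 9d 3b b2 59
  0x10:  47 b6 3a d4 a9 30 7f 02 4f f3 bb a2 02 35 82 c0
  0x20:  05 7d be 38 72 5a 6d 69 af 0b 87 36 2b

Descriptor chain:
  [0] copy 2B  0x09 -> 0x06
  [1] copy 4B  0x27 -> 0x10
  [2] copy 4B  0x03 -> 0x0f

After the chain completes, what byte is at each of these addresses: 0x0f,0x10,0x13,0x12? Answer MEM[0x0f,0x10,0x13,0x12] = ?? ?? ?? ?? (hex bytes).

MEM[0x0f,0x10,0x13,0x12] = d4 d4 87 c3

D0: mem[0x06..0x07] <- [c3 3b]
D1: mem[0x10..0x13] <- [69 af 0b 87]
D2: mem[0x0f..0x12] <- [d4 d4 af c3]
query mem[0x0f]=0xd4, mem[0x10]=0xd4, mem[0x13]=0x87, mem[0x12]=0xc3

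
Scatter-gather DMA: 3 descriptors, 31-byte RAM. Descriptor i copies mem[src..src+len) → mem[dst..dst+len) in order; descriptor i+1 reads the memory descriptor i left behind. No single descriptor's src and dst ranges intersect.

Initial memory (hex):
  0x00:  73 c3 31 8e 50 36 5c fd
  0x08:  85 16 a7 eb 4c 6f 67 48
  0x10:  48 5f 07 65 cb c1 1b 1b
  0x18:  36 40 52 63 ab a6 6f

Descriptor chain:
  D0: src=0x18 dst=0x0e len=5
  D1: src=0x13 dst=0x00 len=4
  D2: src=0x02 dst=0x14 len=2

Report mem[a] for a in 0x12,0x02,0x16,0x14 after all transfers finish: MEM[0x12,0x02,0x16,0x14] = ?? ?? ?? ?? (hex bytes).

MEM[0x12,0x02,0x16,0x14] = ab c1 1b c1

#0 dst[0x0e+5] := {0x36,0x40,0x52,0x63,0xab}
#1 dst[0x00+4] := {0x65,0xcb,0xc1,0x1b}
#2 dst[0x14+2] := {0xc1,0x1b}
query mem[0x12]=0xab, mem[0x02]=0xc1, mem[0x16]=0x1b, mem[0x14]=0xc1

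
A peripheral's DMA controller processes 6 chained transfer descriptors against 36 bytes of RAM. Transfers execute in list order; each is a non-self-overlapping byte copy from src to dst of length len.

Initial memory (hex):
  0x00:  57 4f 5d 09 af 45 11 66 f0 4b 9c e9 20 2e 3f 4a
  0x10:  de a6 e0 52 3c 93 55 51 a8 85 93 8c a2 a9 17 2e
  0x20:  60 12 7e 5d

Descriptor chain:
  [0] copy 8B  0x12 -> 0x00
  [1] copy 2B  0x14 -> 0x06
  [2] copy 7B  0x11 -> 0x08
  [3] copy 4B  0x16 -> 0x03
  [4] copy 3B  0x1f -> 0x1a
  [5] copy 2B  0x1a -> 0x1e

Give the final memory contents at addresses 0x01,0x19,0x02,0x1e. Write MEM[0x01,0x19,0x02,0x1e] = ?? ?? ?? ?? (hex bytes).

D0: mem[0x00..0x07] <- [e0 52 3c 93 55 51 a8 85]
D1: mem[0x06..0x07] <- [3c 93]
D2: mem[0x08..0x0e] <- [a6 e0 52 3c 93 55 51]
D3: mem[0x03..0x06] <- [55 51 a8 85]
D4: mem[0x1a..0x1c] <- [2e 60 12]
D5: mem[0x1e..0x1f] <- [2e 60]
query mem[0x01]=0x52, mem[0x19]=0x85, mem[0x02]=0x3c, mem[0x1e]=0x2e

MEM[0x01,0x19,0x02,0x1e] = 52 85 3c 2e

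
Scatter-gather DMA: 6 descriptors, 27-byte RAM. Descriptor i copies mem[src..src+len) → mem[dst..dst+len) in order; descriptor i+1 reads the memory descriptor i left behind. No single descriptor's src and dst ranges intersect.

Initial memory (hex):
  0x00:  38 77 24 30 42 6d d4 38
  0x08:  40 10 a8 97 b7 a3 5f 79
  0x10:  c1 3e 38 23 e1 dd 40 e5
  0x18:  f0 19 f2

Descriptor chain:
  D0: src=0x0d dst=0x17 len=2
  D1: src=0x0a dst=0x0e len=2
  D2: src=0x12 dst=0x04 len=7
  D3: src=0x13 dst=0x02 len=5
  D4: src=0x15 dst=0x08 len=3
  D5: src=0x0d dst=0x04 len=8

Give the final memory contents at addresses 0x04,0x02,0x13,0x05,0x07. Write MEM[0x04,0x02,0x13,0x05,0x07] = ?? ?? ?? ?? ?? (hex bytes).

D0: mem[0x17..0x18] <- [a3 5f]
D1: mem[0x0e..0x0f] <- [a8 97]
D2: mem[0x04..0x0a] <- [38 23 e1 dd 40 a3 5f]
D3: mem[0x02..0x06] <- [23 e1 dd 40 a3]
D4: mem[0x08..0x0a] <- [dd 40 a3]
D5: mem[0x04..0x0b] <- [a3 a8 97 c1 3e 38 23 e1]
query mem[0x04]=0xa3, mem[0x02]=0x23, mem[0x13]=0x23, mem[0x05]=0xa8, mem[0x07]=0xc1

MEM[0x04,0x02,0x13,0x05,0x07] = a3 23 23 a8 c1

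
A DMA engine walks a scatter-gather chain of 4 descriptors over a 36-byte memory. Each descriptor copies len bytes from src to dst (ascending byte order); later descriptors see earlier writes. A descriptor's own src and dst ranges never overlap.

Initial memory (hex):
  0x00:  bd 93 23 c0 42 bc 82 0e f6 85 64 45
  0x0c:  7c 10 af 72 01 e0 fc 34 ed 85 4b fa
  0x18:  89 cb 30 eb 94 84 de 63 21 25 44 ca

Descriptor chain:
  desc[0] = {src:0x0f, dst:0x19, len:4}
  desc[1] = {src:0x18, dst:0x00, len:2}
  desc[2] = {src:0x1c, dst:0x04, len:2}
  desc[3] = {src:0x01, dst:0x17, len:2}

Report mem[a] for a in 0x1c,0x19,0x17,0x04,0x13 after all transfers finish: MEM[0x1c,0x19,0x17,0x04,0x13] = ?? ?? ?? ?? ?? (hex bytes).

MEM[0x1c,0x19,0x17,0x04,0x13] = fc 72 72 fc 34

D0: mem[0x19..0x1c] <- [72 01 e0 fc]
D1: mem[0x00..0x01] <- [89 72]
D2: mem[0x04..0x05] <- [fc 84]
D3: mem[0x17..0x18] <- [72 23]
query mem[0x1c]=0xfc, mem[0x19]=0x72, mem[0x17]=0x72, mem[0x04]=0xfc, mem[0x13]=0x34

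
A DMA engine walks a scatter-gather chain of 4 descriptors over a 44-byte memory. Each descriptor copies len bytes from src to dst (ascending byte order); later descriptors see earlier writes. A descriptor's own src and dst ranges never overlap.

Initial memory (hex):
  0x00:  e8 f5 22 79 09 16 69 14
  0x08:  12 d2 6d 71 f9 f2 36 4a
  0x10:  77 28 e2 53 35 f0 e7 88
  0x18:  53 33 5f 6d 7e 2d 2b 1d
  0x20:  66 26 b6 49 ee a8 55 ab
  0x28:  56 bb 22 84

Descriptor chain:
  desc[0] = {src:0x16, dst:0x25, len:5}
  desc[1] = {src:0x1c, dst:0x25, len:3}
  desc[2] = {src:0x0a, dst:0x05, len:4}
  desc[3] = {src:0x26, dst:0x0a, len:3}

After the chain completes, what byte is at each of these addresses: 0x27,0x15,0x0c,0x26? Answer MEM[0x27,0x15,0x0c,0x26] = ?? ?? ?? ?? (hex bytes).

#0 dst[0x25+5] := {0xe7,0x88,0x53,0x33,0x5f}
#1 dst[0x25+3] := {0x7e,0x2d,0x2b}
#2 dst[0x05+4] := {0x6d,0x71,0xf9,0xf2}
#3 dst[0x0a+3] := {0x2d,0x2b,0x33}
query mem[0x27]=0x2b, mem[0x15]=0xf0, mem[0x0c]=0x33, mem[0x26]=0x2d

MEM[0x27,0x15,0x0c,0x26] = 2b f0 33 2d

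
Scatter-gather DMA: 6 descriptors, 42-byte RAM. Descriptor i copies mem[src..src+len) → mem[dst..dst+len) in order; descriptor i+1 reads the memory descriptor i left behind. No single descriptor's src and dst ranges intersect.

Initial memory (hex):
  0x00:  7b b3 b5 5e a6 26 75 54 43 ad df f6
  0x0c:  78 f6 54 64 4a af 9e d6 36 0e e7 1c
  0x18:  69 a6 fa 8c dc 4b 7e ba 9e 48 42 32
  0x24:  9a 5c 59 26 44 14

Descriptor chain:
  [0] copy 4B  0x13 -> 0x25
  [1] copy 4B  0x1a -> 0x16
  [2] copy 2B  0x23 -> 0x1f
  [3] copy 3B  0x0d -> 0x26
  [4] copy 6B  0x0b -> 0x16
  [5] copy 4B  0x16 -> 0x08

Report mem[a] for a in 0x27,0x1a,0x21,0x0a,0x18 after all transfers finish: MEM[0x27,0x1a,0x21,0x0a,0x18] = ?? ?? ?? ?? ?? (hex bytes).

MEM[0x27,0x1a,0x21,0x0a,0x18] = 54 64 48 f6 f6

#0 dst[0x25+4] := {0xd6,0x36,0x0e,0xe7}
#1 dst[0x16+4] := {0xfa,0x8c,0xdc,0x4b}
#2 dst[0x1f+2] := {0x32,0x9a}
#3 dst[0x26+3] := {0xf6,0x54,0x64}
#4 dst[0x16+6] := {0xf6,0x78,0xf6,0x54,0x64,0x4a}
#5 dst[0x08+4] := {0xf6,0x78,0xf6,0x54}
query mem[0x27]=0x54, mem[0x1a]=0x64, mem[0x21]=0x48, mem[0x0a]=0xf6, mem[0x18]=0xf6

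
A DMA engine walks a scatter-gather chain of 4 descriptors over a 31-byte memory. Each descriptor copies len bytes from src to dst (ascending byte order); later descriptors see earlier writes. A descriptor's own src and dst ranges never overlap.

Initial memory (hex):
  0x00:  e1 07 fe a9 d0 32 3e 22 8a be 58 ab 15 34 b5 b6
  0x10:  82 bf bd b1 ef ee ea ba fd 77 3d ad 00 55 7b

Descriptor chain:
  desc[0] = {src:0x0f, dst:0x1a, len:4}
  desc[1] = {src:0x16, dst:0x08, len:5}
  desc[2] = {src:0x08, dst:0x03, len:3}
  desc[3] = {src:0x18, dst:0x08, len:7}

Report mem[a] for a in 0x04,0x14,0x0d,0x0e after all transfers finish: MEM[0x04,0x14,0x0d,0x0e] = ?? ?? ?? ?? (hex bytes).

  after D0: wrote 4B at 0x1a = b682bfbd
  after D1: wrote 5B at 0x08 = eabafd77b6
  after D2: wrote 3B at 0x03 = eabafd
  after D3: wrote 7B at 0x08 = fd77b682bfbd7b
query mem[0x04]=0xba, mem[0x14]=0xef, mem[0x0d]=0xbd, mem[0x0e]=0x7b

MEM[0x04,0x14,0x0d,0x0e] = ba ef bd 7b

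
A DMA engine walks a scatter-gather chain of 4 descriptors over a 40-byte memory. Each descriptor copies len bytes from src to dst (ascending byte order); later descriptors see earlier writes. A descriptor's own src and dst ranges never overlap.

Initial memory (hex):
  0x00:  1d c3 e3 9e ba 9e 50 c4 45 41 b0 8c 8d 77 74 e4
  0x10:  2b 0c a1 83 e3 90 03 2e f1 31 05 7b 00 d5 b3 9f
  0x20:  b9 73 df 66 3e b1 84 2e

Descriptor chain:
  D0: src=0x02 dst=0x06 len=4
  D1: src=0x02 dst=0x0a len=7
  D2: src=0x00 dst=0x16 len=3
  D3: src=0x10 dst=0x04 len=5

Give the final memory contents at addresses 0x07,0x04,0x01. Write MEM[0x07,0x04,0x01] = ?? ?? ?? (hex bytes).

  after D0: wrote 4B at 0x06 = e39eba9e
  after D1: wrote 7B at 0x0a = e39eba9ee39eba
  after D2: wrote 3B at 0x16 = 1dc3e3
  after D3: wrote 5B at 0x04 = ba0ca183e3
query mem[0x07]=0x83, mem[0x04]=0xba, mem[0x01]=0xc3

MEM[0x07,0x04,0x01] = 83 ba c3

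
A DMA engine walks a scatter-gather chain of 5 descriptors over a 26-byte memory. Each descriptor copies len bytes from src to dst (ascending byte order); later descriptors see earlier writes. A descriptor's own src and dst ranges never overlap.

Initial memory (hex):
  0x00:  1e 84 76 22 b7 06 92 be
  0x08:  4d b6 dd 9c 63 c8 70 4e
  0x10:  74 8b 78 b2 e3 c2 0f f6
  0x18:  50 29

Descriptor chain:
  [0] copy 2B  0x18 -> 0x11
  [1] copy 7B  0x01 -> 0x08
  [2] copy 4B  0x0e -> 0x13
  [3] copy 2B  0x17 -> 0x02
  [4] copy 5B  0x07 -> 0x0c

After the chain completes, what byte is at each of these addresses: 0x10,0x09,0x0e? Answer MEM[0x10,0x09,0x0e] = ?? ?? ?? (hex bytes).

MEM[0x10,0x09,0x0e] = b7 76 76

  after D0: wrote 2B at 0x11 = 5029
  after D1: wrote 7B at 0x08 = 847622b70692be
  after D2: wrote 4B at 0x13 = be4e7450
  after D3: wrote 2B at 0x02 = f650
  after D4: wrote 5B at 0x0c = be847622b7
query mem[0x10]=0xb7, mem[0x09]=0x76, mem[0x0e]=0x76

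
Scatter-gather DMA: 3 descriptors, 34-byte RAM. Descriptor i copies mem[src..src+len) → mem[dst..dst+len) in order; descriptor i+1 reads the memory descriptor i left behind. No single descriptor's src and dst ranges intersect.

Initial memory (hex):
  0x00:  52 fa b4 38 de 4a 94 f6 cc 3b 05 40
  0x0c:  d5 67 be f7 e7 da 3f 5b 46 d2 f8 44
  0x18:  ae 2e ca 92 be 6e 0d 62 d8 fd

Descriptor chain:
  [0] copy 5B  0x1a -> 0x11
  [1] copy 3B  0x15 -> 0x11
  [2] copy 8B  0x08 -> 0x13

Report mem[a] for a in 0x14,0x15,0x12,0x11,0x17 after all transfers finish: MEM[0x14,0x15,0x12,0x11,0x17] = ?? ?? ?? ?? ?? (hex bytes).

MEM[0x14,0x15,0x12,0x11,0x17] = 3b 05 f8 0d d5

D0: mem[0x11..0x15] <- [ca 92 be 6e 0d]
D1: mem[0x11..0x13] <- [0d f8 44]
D2: mem[0x13..0x1a] <- [cc 3b 05 40 d5 67 be f7]
query mem[0x14]=0x3b, mem[0x15]=0x05, mem[0x12]=0xf8, mem[0x11]=0x0d, mem[0x17]=0xd5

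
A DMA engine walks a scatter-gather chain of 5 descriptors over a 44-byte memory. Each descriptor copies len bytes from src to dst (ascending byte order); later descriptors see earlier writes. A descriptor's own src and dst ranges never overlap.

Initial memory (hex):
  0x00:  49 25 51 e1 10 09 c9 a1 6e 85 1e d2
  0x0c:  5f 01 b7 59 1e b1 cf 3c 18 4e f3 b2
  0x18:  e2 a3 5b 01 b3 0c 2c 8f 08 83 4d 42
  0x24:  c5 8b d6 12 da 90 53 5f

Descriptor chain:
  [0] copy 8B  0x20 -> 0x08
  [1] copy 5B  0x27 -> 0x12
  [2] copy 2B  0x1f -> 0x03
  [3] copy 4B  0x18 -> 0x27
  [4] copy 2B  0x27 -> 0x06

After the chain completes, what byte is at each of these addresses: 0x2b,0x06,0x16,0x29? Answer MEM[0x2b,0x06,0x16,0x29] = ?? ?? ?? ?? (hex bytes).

[0] 0x20->0x08 len=8 : 08 83 4d 42 c5 8b d6 12
[1] 0x27->0x12 len=5 : 12 da 90 53 5f
[2] 0x1f->0x03 len=2 : 8f 08
[3] 0x18->0x27 len=4 : e2 a3 5b 01
[4] 0x27->0x06 len=2 : e2 a3
query mem[0x2b]=0x5f, mem[0x06]=0xe2, mem[0x16]=0x5f, mem[0x29]=0x5b

MEM[0x2b,0x06,0x16,0x29] = 5f e2 5f 5b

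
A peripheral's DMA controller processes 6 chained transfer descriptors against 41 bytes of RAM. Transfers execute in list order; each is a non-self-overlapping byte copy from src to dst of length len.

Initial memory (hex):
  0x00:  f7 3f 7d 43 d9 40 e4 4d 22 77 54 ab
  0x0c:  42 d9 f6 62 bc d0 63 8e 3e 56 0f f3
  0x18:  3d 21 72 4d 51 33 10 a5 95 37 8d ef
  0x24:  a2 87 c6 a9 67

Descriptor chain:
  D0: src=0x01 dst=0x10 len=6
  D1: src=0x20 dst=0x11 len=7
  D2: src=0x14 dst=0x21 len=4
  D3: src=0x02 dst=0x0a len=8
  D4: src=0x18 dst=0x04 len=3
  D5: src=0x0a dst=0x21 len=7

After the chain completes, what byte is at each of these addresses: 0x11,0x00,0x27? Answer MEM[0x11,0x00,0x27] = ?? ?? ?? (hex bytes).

#0 dst[0x10+6] := {0x3f,0x7d,0x43,0xd9,0x40,0xe4}
#1 dst[0x11+7] := {0x95,0x37,0x8d,0xef,0xa2,0x87,0xc6}
#2 dst[0x21+4] := {0xef,0xa2,0x87,0xc6}
#3 dst[0x0a+8] := {0x7d,0x43,0xd9,0x40,0xe4,0x4d,0x22,0x77}
#4 dst[0x04+3] := {0x3d,0x21,0x72}
#5 dst[0x21+7] := {0x7d,0x43,0xd9,0x40,0xe4,0x4d,0x22}
query mem[0x11]=0x77, mem[0x00]=0xf7, mem[0x27]=0x22

MEM[0x11,0x00,0x27] = 77 f7 22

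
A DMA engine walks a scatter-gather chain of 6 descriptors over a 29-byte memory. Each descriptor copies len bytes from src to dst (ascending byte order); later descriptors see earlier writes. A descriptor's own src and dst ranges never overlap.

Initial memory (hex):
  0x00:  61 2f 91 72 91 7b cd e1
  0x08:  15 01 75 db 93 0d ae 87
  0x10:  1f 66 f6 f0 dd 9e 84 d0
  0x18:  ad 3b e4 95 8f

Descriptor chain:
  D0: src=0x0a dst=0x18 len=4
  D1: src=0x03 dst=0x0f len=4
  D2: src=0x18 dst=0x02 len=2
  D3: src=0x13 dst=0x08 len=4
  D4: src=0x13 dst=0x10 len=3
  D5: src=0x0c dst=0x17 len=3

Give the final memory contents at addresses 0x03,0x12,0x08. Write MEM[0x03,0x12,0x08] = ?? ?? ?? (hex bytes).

D0: mem[0x18..0x1b] <- [75 db 93 0d]
D1: mem[0x0f..0x12] <- [72 91 7b cd]
D2: mem[0x02..0x03] <- [75 db]
D3: mem[0x08..0x0b] <- [f0 dd 9e 84]
D4: mem[0x10..0x12] <- [f0 dd 9e]
D5: mem[0x17..0x19] <- [93 0d ae]
query mem[0x03]=0xdb, mem[0x12]=0x9e, mem[0x08]=0xf0

MEM[0x03,0x12,0x08] = db 9e f0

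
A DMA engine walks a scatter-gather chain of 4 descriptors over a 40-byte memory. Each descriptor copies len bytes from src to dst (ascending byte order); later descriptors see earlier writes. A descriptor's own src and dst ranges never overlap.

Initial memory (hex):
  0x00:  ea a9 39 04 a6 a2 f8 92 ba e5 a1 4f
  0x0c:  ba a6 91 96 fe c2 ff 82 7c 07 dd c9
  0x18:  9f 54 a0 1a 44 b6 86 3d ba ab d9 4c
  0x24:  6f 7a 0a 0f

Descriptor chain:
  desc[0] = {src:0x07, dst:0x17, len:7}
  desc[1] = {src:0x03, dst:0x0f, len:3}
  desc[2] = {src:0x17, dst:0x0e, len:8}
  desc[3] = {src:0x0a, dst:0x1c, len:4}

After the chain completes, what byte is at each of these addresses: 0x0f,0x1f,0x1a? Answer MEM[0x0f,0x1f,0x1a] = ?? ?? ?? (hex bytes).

  after D0: wrote 7B at 0x17 = 92bae5a14fbaa6
  after D1: wrote 3B at 0x0f = 04a6a2
  after D2: wrote 8B at 0x0e = 92bae5a14fbaa686
  after D3: wrote 4B at 0x1c = a14fbaa6
query mem[0x0f]=0xba, mem[0x1f]=0xa6, mem[0x1a]=0xa1

MEM[0x0f,0x1f,0x1a] = ba a6 a1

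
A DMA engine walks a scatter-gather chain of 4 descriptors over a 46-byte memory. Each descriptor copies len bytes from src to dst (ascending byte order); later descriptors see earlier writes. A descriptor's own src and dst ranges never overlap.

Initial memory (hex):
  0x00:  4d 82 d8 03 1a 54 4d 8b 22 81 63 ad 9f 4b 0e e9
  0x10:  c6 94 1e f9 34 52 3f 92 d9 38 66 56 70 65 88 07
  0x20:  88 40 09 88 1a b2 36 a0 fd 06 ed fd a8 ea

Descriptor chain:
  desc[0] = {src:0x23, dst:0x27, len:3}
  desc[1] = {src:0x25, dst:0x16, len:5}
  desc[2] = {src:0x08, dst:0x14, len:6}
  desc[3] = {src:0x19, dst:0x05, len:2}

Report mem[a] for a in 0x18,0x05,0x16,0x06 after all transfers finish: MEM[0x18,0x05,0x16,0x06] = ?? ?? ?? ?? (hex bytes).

MEM[0x18,0x05,0x16,0x06] = 9f 4b 63 b2

D0: mem[0x27..0x29] <- [88 1a b2]
D1: mem[0x16..0x1a] <- [b2 36 88 1a b2]
D2: mem[0x14..0x19] <- [22 81 63 ad 9f 4b]
D3: mem[0x05..0x06] <- [4b b2]
query mem[0x18]=0x9f, mem[0x05]=0x4b, mem[0x16]=0x63, mem[0x06]=0xb2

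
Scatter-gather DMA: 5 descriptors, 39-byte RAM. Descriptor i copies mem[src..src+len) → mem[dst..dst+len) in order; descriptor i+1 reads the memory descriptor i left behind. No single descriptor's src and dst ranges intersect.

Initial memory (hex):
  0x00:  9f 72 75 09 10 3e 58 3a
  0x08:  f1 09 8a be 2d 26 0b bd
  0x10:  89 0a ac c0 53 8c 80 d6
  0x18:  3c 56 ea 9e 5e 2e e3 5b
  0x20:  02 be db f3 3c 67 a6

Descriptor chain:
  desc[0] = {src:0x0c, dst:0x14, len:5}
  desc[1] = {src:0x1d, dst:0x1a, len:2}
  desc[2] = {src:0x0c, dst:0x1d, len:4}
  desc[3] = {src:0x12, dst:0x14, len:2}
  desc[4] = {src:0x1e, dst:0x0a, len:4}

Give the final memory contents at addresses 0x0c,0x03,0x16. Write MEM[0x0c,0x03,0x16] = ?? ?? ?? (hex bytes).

D0: mem[0x14..0x18] <- [2d 26 0b bd 89]
D1: mem[0x1a..0x1b] <- [2e e3]
D2: mem[0x1d..0x20] <- [2d 26 0b bd]
D3: mem[0x14..0x15] <- [ac c0]
D4: mem[0x0a..0x0d] <- [26 0b bd be]
query mem[0x0c]=0xbd, mem[0x03]=0x09, mem[0x16]=0x0b

MEM[0x0c,0x03,0x16] = bd 09 0b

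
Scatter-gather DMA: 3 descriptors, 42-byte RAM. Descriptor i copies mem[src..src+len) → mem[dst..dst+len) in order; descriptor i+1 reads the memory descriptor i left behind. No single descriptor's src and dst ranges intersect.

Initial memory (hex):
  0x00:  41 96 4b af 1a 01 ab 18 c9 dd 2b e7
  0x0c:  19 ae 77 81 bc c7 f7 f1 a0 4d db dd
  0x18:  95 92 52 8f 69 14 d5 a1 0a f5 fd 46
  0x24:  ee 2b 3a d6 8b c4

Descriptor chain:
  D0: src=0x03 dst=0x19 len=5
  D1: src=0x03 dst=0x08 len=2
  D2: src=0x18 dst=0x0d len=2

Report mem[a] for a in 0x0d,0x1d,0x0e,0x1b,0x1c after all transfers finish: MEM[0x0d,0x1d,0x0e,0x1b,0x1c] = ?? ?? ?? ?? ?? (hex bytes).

D0: mem[0x19..0x1d] <- [af 1a 01 ab 18]
D1: mem[0x08..0x09] <- [af 1a]
D2: mem[0x0d..0x0e] <- [95 af]
query mem[0x0d]=0x95, mem[0x1d]=0x18, mem[0x0e]=0xaf, mem[0x1b]=0x01, mem[0x1c]=0xab

MEM[0x0d,0x1d,0x0e,0x1b,0x1c] = 95 18 af 01 ab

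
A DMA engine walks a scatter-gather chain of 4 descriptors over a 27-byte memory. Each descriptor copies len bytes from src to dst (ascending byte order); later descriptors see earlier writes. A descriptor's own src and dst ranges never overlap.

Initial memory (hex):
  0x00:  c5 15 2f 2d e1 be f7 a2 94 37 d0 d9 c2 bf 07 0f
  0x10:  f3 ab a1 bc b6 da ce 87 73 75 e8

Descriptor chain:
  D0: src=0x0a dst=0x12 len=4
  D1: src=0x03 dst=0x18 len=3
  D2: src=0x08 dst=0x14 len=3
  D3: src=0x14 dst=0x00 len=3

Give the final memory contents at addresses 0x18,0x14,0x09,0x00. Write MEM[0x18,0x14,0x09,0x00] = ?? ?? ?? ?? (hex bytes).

[0] 0x0a->0x12 len=4 : d0 d9 c2 bf
[1] 0x03->0x18 len=3 : 2d e1 be
[2] 0x08->0x14 len=3 : 94 37 d0
[3] 0x14->0x00 len=3 : 94 37 d0
query mem[0x18]=0x2d, mem[0x14]=0x94, mem[0x09]=0x37, mem[0x00]=0x94

MEM[0x18,0x14,0x09,0x00] = 2d 94 37 94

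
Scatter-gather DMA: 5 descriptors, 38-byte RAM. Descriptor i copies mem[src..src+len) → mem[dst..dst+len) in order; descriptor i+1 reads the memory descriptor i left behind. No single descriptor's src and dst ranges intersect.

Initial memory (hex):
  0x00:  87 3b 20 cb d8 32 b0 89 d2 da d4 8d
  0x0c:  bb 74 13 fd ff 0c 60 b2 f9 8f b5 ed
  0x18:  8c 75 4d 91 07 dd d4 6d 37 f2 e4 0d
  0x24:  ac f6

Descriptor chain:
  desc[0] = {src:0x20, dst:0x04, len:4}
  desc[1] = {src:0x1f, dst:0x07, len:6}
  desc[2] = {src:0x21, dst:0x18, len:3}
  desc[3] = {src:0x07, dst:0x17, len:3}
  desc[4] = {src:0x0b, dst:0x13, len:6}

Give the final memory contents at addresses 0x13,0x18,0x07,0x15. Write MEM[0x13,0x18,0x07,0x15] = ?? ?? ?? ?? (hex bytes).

MEM[0x13,0x18,0x07,0x15] = 0d ff 6d 74

[0] 0x20->0x04 len=4 : 37 f2 e4 0d
[1] 0x1f->0x07 len=6 : 6d 37 f2 e4 0d ac
[2] 0x21->0x18 len=3 : f2 e4 0d
[3] 0x07->0x17 len=3 : 6d 37 f2
[4] 0x0b->0x13 len=6 : 0d ac 74 13 fd ff
query mem[0x13]=0x0d, mem[0x18]=0xff, mem[0x07]=0x6d, mem[0x15]=0x74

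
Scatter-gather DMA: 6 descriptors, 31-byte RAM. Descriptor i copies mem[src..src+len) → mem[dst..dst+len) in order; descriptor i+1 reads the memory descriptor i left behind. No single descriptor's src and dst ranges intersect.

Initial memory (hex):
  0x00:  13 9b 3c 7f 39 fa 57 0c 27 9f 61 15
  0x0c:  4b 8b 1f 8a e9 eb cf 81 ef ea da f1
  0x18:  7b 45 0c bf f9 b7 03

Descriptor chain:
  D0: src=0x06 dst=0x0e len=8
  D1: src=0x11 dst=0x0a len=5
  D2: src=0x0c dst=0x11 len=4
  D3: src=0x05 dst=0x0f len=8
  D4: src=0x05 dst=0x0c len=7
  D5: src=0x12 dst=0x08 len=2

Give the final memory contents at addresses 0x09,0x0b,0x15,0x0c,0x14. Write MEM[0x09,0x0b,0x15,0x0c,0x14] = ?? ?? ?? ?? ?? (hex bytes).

[0] 0x06->0x0e len=8 : 57 0c 27 9f 61 15 4b 8b
[1] 0x11->0x0a len=5 : 9f 61 15 4b 8b
[2] 0x0c->0x11 len=4 : 15 4b 8b 0c
[3] 0x05->0x0f len=8 : fa 57 0c 27 9f 9f 61 15
[4] 0x05->0x0c len=7 : fa 57 0c 27 9f 9f 61
[5] 0x12->0x08 len=2 : 61 9f
query mem[0x09]=0x9f, mem[0x0b]=0x61, mem[0x15]=0x61, mem[0x0c]=0xfa, mem[0x14]=0x9f

MEM[0x09,0x0b,0x15,0x0c,0x14] = 9f 61 61 fa 9f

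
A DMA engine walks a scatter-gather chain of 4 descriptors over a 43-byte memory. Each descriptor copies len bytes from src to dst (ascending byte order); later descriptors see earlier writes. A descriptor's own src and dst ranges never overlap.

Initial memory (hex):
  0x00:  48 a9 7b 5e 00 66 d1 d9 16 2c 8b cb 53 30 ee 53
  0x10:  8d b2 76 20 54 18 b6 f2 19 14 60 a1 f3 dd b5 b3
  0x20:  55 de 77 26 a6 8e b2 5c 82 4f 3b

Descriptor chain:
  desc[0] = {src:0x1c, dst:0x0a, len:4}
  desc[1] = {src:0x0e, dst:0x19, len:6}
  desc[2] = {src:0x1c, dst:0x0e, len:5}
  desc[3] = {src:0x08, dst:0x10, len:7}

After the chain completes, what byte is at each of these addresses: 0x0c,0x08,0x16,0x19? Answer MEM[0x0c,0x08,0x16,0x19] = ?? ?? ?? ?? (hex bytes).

D0: mem[0x0a..0x0d] <- [f3 dd b5 b3]
D1: mem[0x19..0x1e] <- [ee 53 8d b2 76 20]
D2: mem[0x0e..0x12] <- [b2 76 20 b3 55]
D3: mem[0x10..0x16] <- [16 2c f3 dd b5 b3 b2]
query mem[0x0c]=0xb5, mem[0x08]=0x16, mem[0x16]=0xb2, mem[0x19]=0xee

MEM[0x0c,0x08,0x16,0x19] = b5 16 b2 ee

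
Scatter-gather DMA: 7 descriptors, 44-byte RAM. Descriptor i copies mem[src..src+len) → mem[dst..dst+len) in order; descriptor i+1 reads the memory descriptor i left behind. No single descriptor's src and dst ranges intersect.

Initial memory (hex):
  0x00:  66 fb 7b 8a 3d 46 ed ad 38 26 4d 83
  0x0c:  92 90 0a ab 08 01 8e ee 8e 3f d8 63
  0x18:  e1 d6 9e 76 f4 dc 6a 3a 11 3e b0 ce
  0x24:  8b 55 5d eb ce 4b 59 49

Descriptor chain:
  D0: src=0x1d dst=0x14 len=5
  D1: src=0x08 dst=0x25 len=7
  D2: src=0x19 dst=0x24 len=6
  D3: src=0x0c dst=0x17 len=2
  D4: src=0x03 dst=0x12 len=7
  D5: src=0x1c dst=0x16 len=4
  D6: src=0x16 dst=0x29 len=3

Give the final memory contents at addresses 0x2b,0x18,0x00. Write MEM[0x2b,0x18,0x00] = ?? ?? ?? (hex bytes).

  after D0: wrote 5B at 0x14 = dc6a3a113e
  after D1: wrote 7B at 0x25 = 38264d8392900a
  after D2: wrote 6B at 0x24 = d69e76f4dc6a
  after D3: wrote 2B at 0x17 = 9290
  after D4: wrote 7B at 0x12 = 8a3d46edad3826
  after D5: wrote 4B at 0x16 = f4dc6a3a
  after D6: wrote 3B at 0x29 = f4dc6a
query mem[0x2b]=0x6a, mem[0x18]=0x6a, mem[0x00]=0x66

MEM[0x2b,0x18,0x00] = 6a 6a 66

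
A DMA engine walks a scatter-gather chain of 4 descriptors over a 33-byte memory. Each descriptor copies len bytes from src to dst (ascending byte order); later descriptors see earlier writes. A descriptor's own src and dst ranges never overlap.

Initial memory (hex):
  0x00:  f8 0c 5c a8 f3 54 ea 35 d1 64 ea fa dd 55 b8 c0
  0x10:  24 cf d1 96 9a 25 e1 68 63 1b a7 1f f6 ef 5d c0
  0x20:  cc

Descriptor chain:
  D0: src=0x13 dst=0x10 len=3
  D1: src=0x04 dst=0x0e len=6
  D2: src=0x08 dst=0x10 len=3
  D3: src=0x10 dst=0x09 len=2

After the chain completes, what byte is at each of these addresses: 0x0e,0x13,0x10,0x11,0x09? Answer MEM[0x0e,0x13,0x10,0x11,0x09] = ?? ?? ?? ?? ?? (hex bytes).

[0] 0x13->0x10 len=3 : 96 9a 25
[1] 0x04->0x0e len=6 : f3 54 ea 35 d1 64
[2] 0x08->0x10 len=3 : d1 64 ea
[3] 0x10->0x09 len=2 : d1 64
query mem[0x0e]=0xf3, mem[0x13]=0x64, mem[0x10]=0xd1, mem[0x11]=0x64, mem[0x09]=0xd1

MEM[0x0e,0x13,0x10,0x11,0x09] = f3 64 d1 64 d1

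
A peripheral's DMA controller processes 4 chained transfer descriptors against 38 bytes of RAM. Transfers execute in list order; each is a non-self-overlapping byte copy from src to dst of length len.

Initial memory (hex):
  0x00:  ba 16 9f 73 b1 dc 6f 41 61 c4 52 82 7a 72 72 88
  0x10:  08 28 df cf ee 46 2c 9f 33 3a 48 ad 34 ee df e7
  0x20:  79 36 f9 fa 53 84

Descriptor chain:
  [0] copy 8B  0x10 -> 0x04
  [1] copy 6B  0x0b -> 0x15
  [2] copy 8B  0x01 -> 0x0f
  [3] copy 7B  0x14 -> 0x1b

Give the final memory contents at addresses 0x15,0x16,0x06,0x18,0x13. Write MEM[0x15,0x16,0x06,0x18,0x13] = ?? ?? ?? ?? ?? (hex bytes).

MEM[0x15,0x16,0x06,0x18,0x13] = cf ee df 72 28

#0 dst[0x04+8] := {0x08,0x28,0xdf,0xcf,0xee,0x46,0x2c,0x9f}
#1 dst[0x15+6] := {0x9f,0x7a,0x72,0x72,0x88,0x08}
#2 dst[0x0f+8] := {0x16,0x9f,0x73,0x08,0x28,0xdf,0xcf,0xee}
#3 dst[0x1b+7] := {0xdf,0xcf,0xee,0x72,0x72,0x88,0x08}
query mem[0x15]=0xcf, mem[0x16]=0xee, mem[0x06]=0xdf, mem[0x18]=0x72, mem[0x13]=0x28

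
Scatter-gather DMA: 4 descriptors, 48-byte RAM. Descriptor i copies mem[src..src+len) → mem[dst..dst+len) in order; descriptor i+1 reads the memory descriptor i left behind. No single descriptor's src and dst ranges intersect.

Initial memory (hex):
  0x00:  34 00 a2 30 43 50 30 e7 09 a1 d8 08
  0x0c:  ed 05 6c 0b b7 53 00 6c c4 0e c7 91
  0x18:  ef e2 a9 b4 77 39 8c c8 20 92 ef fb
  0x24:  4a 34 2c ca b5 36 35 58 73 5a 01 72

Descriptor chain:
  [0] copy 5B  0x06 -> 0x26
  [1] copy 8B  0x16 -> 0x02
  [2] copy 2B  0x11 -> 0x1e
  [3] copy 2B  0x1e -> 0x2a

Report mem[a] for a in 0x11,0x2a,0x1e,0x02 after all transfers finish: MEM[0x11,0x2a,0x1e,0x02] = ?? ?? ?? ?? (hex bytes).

  after D0: wrote 5B at 0x26 = 30e709a1d8
  after D1: wrote 8B at 0x02 = c791efe2a9b47739
  after D2: wrote 2B at 0x1e = 5300
  after D3: wrote 2B at 0x2a = 5300
query mem[0x11]=0x53, mem[0x2a]=0x53, mem[0x1e]=0x53, mem[0x02]=0xc7

MEM[0x11,0x2a,0x1e,0x02] = 53 53 53 c7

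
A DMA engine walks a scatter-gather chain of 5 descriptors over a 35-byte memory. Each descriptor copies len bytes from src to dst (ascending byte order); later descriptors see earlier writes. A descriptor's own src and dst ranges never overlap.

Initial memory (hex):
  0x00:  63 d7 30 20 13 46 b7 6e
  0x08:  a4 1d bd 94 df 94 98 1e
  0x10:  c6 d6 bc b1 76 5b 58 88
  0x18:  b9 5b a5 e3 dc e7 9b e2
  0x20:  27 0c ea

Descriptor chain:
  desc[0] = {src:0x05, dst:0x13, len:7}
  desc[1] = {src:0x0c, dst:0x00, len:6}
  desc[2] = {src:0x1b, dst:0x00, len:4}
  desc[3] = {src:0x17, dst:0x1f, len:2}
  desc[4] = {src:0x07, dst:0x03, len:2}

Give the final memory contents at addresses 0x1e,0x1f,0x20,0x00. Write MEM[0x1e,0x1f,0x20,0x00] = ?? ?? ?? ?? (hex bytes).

MEM[0x1e,0x1f,0x20,0x00] = 9b 1d bd e3

[0] 0x05->0x13 len=7 : 46 b7 6e a4 1d bd 94
[1] 0x0c->0x00 len=6 : df 94 98 1e c6 d6
[2] 0x1b->0x00 len=4 : e3 dc e7 9b
[3] 0x17->0x1f len=2 : 1d bd
[4] 0x07->0x03 len=2 : 6e a4
query mem[0x1e]=0x9b, mem[0x1f]=0x1d, mem[0x20]=0xbd, mem[0x00]=0xe3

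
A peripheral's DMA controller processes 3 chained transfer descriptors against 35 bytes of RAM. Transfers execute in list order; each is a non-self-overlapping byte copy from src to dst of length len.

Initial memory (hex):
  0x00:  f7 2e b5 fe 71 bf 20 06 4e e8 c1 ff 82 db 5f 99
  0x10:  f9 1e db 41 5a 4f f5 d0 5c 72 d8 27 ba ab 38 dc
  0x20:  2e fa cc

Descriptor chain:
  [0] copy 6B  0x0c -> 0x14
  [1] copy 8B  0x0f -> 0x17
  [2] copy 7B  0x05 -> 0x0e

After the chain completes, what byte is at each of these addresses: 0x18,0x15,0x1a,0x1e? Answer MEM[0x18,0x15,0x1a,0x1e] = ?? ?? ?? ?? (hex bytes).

[0] 0x0c->0x14 len=6 : 82 db 5f 99 f9 1e
[1] 0x0f->0x17 len=8 : 99 f9 1e db 41 82 db 5f
[2] 0x05->0x0e len=7 : bf 20 06 4e e8 c1 ff
query mem[0x18]=0xf9, mem[0x15]=0xdb, mem[0x1a]=0xdb, mem[0x1e]=0x5f

MEM[0x18,0x15,0x1a,0x1e] = f9 db db 5f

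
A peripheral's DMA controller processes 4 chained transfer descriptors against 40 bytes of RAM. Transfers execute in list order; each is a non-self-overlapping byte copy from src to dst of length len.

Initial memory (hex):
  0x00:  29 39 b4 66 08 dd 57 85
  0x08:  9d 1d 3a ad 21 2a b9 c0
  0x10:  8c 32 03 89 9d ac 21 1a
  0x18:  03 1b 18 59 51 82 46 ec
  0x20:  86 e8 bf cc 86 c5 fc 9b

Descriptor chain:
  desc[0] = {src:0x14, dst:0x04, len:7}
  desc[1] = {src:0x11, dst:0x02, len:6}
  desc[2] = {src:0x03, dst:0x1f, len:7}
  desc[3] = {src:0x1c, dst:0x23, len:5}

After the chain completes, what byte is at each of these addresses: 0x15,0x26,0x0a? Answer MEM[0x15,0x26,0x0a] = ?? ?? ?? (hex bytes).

MEM[0x15,0x26,0x0a] = ac 03 18

[0] 0x14->0x04 len=7 : 9d ac 21 1a 03 1b 18
[1] 0x11->0x02 len=6 : 32 03 89 9d ac 21
[2] 0x03->0x1f len=7 : 03 89 9d ac 21 03 1b
[3] 0x1c->0x23 len=5 : 51 82 46 03 89
query mem[0x15]=0xac, mem[0x26]=0x03, mem[0x0a]=0x18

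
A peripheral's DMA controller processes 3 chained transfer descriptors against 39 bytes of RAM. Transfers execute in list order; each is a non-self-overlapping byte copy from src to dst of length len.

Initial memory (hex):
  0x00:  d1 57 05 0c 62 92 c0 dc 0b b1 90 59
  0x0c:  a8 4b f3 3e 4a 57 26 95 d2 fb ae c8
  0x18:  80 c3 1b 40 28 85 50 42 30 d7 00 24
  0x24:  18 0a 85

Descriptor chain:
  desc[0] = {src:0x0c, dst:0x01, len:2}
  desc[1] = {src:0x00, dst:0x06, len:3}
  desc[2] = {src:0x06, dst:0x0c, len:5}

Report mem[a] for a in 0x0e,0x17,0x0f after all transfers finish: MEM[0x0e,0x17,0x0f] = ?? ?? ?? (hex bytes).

[0] 0x0c->0x01 len=2 : a8 4b
[1] 0x00->0x06 len=3 : d1 a8 4b
[2] 0x06->0x0c len=5 : d1 a8 4b b1 90
query mem[0x0e]=0x4b, mem[0x17]=0xc8, mem[0x0f]=0xb1

MEM[0x0e,0x17,0x0f] = 4b c8 b1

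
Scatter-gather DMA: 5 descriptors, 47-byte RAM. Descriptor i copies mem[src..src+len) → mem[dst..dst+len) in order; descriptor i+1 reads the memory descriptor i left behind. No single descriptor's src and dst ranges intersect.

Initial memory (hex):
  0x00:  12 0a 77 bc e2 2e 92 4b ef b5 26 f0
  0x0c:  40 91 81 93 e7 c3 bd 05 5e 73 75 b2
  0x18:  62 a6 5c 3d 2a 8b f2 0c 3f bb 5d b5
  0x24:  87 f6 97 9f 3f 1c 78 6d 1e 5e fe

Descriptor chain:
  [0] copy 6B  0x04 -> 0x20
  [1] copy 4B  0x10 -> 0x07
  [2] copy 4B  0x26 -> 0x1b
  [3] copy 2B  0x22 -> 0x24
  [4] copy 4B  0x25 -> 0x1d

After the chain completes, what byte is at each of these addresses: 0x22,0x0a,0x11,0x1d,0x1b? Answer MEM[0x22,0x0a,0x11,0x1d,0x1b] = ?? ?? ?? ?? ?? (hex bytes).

MEM[0x22,0x0a,0x11,0x1d,0x1b] = 92 05 c3 4b 97

#0 dst[0x20+6] := {0xe2,0x2e,0x92,0x4b,0xef,0xb5}
#1 dst[0x07+4] := {0xe7,0xc3,0xbd,0x05}
#2 dst[0x1b+4] := {0x97,0x9f,0x3f,0x1c}
#3 dst[0x24+2] := {0x92,0x4b}
#4 dst[0x1d+4] := {0x4b,0x97,0x9f,0x3f}
query mem[0x22]=0x92, mem[0x0a]=0x05, mem[0x11]=0xc3, mem[0x1d]=0x4b, mem[0x1b]=0x97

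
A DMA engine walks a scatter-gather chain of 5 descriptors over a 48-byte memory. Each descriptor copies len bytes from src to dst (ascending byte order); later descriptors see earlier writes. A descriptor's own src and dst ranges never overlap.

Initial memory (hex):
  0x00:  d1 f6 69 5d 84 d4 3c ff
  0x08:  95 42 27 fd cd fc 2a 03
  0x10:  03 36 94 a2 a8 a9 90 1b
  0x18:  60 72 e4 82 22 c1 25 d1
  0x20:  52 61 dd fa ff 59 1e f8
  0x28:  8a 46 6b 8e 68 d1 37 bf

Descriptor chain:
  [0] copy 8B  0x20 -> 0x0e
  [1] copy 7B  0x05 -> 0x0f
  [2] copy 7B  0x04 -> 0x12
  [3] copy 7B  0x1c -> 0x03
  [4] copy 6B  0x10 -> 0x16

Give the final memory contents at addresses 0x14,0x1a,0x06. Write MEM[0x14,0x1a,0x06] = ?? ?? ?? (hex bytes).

[0] 0x20->0x0e len=8 : 52 61 dd fa ff 59 1e f8
[1] 0x05->0x0f len=7 : d4 3c ff 95 42 27 fd
[2] 0x04->0x12 len=7 : 84 d4 3c ff 95 42 27
[3] 0x1c->0x03 len=7 : 22 c1 25 d1 52 61 dd
[4] 0x10->0x16 len=6 : 3c ff 84 d4 3c ff
query mem[0x14]=0x3c, mem[0x1a]=0x3c, mem[0x06]=0xd1

MEM[0x14,0x1a,0x06] = 3c 3c d1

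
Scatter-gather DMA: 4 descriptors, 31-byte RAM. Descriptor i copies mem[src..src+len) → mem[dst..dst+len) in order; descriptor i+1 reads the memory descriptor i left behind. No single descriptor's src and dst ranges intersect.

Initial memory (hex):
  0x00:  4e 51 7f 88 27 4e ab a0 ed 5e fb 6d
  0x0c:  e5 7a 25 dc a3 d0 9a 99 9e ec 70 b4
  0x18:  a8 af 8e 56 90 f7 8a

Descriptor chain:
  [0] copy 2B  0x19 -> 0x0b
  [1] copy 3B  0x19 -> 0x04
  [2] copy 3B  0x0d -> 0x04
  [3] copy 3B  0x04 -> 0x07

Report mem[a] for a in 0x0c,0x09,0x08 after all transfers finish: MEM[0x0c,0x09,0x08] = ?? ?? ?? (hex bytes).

#0 dst[0x0b+2] := {0xaf,0x8e}
#1 dst[0x04+3] := {0xaf,0x8e,0x56}
#2 dst[0x04+3] := {0x7a,0x25,0xdc}
#3 dst[0x07+3] := {0x7a,0x25,0xdc}
query mem[0x0c]=0x8e, mem[0x09]=0xdc, mem[0x08]=0x25

MEM[0x0c,0x09,0x08] = 8e dc 25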